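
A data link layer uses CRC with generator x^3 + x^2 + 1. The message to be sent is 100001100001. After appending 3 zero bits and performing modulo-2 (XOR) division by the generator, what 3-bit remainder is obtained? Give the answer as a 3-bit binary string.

010

Append 3 zeros: 100001100001000. Divide by 1101 (XOR where the leading bit is 1):
  pos 0: 1000 XOR 1101 = 0101
  pos 1: 1010 XOR 1101 = 0111
  pos 2: 1111 XOR 1101 = 0010
  pos 4: 1010 XOR 1101 = 0111
  pos 5: 1110 XOR 1101 = 0011
  pos 7: 1100 XOR 1101 = 0001
  pos 10: 1100 XOR 1101 = 0001
Remainder (last 3 bits) = 010. This is the CRC / FCS.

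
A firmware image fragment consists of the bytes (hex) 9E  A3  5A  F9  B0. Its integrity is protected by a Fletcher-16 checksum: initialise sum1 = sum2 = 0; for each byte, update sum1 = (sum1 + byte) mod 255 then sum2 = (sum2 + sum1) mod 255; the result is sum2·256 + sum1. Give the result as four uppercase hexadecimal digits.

Running sums (mod 255):
  after byte 0 (9E): sum1=158, sum2=158
  after byte 1 (A3): sum1=66, sum2=224
  after byte 2 (5A): sum1=156, sum2=125
  after byte 3 (F9): sum1=150, sum2=20
  after byte 4 (B0): sum1=71, sum2=91
Checksum = sum2·256 + sum1 = 91·256 + 71 = 23367 = 0x5B47.

5B47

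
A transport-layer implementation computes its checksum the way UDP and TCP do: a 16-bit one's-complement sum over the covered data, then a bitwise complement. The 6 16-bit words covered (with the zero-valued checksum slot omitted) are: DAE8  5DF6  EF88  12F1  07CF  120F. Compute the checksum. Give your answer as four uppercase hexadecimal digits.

One's-complement addition (fold any carry out of bit 15 back into bit 0):
  0xDAE8 + 0x5DF6 = 0x138DE → wrap carry → 0x38DF
  0x38DF + 0xEF88 = 0x12867 → wrap carry → 0x2868
  0x2868 + 0x12F1 = 0x03B59
  0x3B59 + 0x07CF = 0x04328
  0x4328 + 0x120F = 0x05537
One's-complement sum = 0x5537.
Checksum = ~0x5537 & 0xFFFF = 0xAAC8.

AAC8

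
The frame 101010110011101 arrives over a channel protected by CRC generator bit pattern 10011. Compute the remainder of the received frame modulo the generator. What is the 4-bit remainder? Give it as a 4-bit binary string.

Modulo-2 division of 101010110011101 by 10011:
  pos 0: 10101 XOR 10011 = 00110
  pos 2: 11001 XOR 10011 = 01010
  pos 3: 10101 XOR 10011 = 00110
  pos 5: 11000 XOR 10011 = 01011
  pos 6: 10111 XOR 10011 = 00100
  pos 8: 10011 XOR 10011 = 00000
Remainder = 0001 (nonzero — an error is detected).

0001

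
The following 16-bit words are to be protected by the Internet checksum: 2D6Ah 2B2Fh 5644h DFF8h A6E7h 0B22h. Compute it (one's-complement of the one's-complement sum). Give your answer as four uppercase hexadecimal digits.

One's-complement addition (fold any carry out of bit 15 back into bit 0):
  0x2D6A + 0x2B2F = 0x05899
  0x5899 + 0x5644 = 0x0AEDD
  0xAEDD + 0xDFF8 = 0x18ED5 → wrap carry → 0x8ED6
  0x8ED6 + 0xA6E7 = 0x135BD → wrap carry → 0x35BE
  0x35BE + 0x0B22 = 0x040E0
One's-complement sum = 0x40E0.
Checksum = ~0x40E0 & 0xFFFF = 0xBF1F.

BF1F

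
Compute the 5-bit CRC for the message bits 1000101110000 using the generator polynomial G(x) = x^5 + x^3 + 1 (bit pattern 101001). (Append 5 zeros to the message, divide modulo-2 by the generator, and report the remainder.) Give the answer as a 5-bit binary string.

01100

Append 5 zeros: 100010111000000000. Divide by 101001 (XOR where the leading bit is 1):
  pos 0: 100010 XOR 101001 = 001011
  pos 2: 101111 XOR 101001 = 000110
  pos 5: 110100 XOR 101001 = 011101
  pos 6: 111010 XOR 101001 = 010011
  pos 7: 100110 XOR 101001 = 001111
  pos 9: 111100 XOR 101001 = 010101
  pos 10: 101010 XOR 101001 = 000011
Remainder (last 5 bits) = 01100. This is the CRC / FCS.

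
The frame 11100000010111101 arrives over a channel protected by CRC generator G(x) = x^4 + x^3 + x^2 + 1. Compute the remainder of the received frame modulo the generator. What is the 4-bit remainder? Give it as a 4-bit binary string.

0001

Modulo-2 division of 11100000010111101 by 11101:
  pos 0: 11100 XOR 11101 = 00001
  pos 4: 10000 XOR 11101 = 01101
  pos 5: 11011 XOR 11101 = 00110
  pos 7: 11001 XOR 11101 = 00100
  pos 9: 10011 XOR 11101 = 01110
  pos 10: 11101 XOR 11101 = 00000
Remainder = 0001 (nonzero — an error is detected).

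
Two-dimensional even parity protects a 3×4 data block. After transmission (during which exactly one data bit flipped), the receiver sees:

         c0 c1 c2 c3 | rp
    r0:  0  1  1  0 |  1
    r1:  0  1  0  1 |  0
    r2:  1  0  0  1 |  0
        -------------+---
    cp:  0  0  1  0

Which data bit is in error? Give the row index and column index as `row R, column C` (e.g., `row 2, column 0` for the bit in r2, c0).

Recompute each row's even parity and compare to rp:
  r0: data parity 0, sent rp 1 → mismatch
  r1: data parity 0, sent rp 0 → ok
  r2: data parity 0, sent rp 0 → ok
Recompute each column's even parity and compare to cp:
  c0: data parity 1, sent cp 0 → mismatch
  c1: data parity 0, sent cp 0 → ok
  c2: data parity 1, sent cp 1 → ok
  c3: data parity 0, sent cp 0 → ok
Exactly one row (r0) and one column (c0) fail → the flipped bit is at their intersection.

row 0, column 0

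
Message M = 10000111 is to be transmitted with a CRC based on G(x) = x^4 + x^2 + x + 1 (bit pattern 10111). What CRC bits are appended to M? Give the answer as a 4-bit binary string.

Append 4 zeros: 100001110000. Divide by 10111 (XOR where the leading bit is 1):
  pos 0: 10000 XOR 10111 = 00111
  pos 2: 11111 XOR 10111 = 01000
  pos 3: 10001 XOR 10111 = 00110
  pos 5: 11000 XOR 10111 = 01111
  pos 6: 11110 XOR 10111 = 01001
  pos 7: 10010 XOR 10111 = 00101
Remainder (last 4 bits) = 0101. This is the CRC / FCS.

0101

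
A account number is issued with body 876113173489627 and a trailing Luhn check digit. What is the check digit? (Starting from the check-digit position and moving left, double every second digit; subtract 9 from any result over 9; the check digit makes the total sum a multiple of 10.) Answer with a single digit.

Partial digits right→left: 7 2 6 9 8 4 3 7 1 3 1 1 6 7 8
Double every second digit counting from the check-digit position (so the 1st, 3rd, 5th, ... of the partial from the right).
  doubled (with −9 where >9): 5 3 7 6 2 2 3 7 → sum 35
  kept as-is: 2 9 4 7 3 1 7 → sum 33
Total = 35 + 33 = 68.
Check digit = (10 − (68 mod 10)) mod 10 = 2.

2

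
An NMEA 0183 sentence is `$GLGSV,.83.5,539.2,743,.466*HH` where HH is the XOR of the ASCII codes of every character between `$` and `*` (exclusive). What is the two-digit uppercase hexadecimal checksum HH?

XOR the ASCII codes of the payload characters:
  'G' = 0x47 → acc = 0x47
  'L' = 0x4C → acc = 0x0B
  'G' = 0x47 → acc = 0x4C
  'S' = 0x53 → acc = 0x1F
  'V' = 0x56 → acc = 0x49
  ',' = 0x2C → acc = 0x65
  '.' = 0x2E → acc = 0x4B
  '8' = 0x38 → acc = 0x73
  '3' = 0x33 → acc = 0x40
  '.' = 0x2E → acc = 0x6E
  '5' = 0x35 → acc = 0x5B
  ',' = 0x2C → acc = 0x77
  '5' = 0x35 → acc = 0x42
  '3' = 0x33 → acc = 0x71
  '9' = 0x39 → acc = 0x48
  '.' = 0x2E → acc = 0x66
  '2' = 0x32 → acc = 0x54
  ',' = 0x2C → acc = 0x78
  '7' = 0x37 → acc = 0x4F
  '4' = 0x34 → acc = 0x7B
  '3' = 0x33 → acc = 0x48
  ',' = 0x2C → acc = 0x64
  '.' = 0x2E → acc = 0x4A
  '4' = 0x34 → acc = 0x7E
  '6' = 0x36 → acc = 0x48
  '6' = 0x36 → acc = 0x7E
Checksum = 0x7E.

7E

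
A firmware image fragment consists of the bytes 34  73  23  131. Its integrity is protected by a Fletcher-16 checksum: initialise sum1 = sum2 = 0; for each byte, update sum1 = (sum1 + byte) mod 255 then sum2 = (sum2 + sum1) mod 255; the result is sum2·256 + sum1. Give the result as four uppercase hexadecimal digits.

Running sums (mod 255):
  after byte 0 (34): sum1=34, sum2=34
  after byte 1 (73): sum1=107, sum2=141
  after byte 2 (23): sum1=130, sum2=16
  after byte 3 (131): sum1=6, sum2=22
Checksum = sum2·256 + sum1 = 22·256 + 6 = 5638 = 0x1606.

1606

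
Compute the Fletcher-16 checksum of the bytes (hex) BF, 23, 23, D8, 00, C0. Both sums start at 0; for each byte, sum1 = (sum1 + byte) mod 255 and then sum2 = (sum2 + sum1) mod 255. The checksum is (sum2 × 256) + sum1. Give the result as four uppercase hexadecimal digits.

Running sums (mod 255):
  after byte 0 (BF): sum1=191, sum2=191
  after byte 1 (23): sum1=226, sum2=162
  after byte 2 (23): sum1=6, sum2=168
  after byte 3 (D8): sum1=222, sum2=135
  after byte 4 (00): sum1=222, sum2=102
  after byte 5 (C0): sum1=159, sum2=6
Checksum = sum2·256 + sum1 = 6·256 + 159 = 1695 = 0x069F.

069F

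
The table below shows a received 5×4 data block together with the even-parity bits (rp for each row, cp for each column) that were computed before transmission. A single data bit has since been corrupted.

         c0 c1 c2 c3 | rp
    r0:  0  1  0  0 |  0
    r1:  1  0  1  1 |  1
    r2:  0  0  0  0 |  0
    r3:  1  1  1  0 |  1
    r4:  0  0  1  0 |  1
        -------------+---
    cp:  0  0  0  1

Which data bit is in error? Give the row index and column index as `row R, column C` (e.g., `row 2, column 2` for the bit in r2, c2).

row 0, column 2

Recompute each row's even parity and compare to rp:
  r0: data parity 1, sent rp 0 → mismatch
  r1: data parity 1, sent rp 1 → ok
  r2: data parity 0, sent rp 0 → ok
  r3: data parity 1, sent rp 1 → ok
  r4: data parity 1, sent rp 1 → ok
Recompute each column's even parity and compare to cp:
  c0: data parity 0, sent cp 0 → ok
  c1: data parity 0, sent cp 0 → ok
  c2: data parity 1, sent cp 0 → mismatch
  c3: data parity 1, sent cp 1 → ok
Exactly one row (r0) and one column (c2) fail → the flipped bit is at their intersection.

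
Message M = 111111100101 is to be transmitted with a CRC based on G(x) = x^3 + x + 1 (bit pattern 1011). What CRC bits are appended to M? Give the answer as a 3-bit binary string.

100

Append 3 zeros: 111111100101000. Divide by 1011 (XOR where the leading bit is 1):
  pos 0: 1111 XOR 1011 = 0100
  pos 1: 1001 XOR 1011 = 0010
  pos 3: 1011 XOR 1011 = 0000
  pos 9: 1010 XOR 1011 = 0001
Remainder (last 3 bits) = 100. This is the CRC / FCS.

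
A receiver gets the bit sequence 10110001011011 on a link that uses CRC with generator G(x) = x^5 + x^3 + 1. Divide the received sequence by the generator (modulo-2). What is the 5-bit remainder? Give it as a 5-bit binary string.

00000

Modulo-2 division of 10110001011011 by 101001:
  pos 0: 101100 XOR 101001 = 000101
  pos 3: 101010 XOR 101001 = 000011
  pos 7: 111101 XOR 101001 = 010100
  pos 8: 101001 XOR 101001 = 000000
Remainder = 00000 (zero — the frame passes the CRC check).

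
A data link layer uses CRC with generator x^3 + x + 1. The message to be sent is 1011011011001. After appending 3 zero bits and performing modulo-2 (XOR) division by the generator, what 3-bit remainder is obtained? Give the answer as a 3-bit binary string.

000

Append 3 zeros: 1011011011001000. Divide by 1011 (XOR where the leading bit is 1):
  pos 0: 1011 XOR 1011 = 0000
  pos 5: 1101 XOR 1011 = 0110
  pos 6: 1101 XOR 1011 = 0110
  pos 7: 1100 XOR 1011 = 0111
  pos 8: 1110 XOR 1011 = 0101
  pos 9: 1011 XOR 1011 = 0000
Remainder (last 3 bits) = 000. This is the CRC / FCS.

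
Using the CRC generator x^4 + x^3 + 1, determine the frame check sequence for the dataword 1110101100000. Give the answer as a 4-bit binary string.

0011

Append 4 zeros: 11101011000000000. Divide by 11001 (XOR where the leading bit is 1):
  pos 0: 11101 XOR 11001 = 00100
  pos 2: 10001 XOR 11001 = 01000
  pos 3: 10001 XOR 11001 = 01000
  pos 4: 10000 XOR 11001 = 01001
  pos 5: 10010 XOR 11001 = 01011
  pos 6: 10110 XOR 11001 = 01111
  pos 7: 11110 XOR 11001 = 00111
  pos 9: 11100 XOR 11001 = 00101
  pos 11: 10100 XOR 11001 = 01101
  pos 12: 11010 XOR 11001 = 00011
Remainder (last 4 bits) = 0011. This is the CRC / FCS.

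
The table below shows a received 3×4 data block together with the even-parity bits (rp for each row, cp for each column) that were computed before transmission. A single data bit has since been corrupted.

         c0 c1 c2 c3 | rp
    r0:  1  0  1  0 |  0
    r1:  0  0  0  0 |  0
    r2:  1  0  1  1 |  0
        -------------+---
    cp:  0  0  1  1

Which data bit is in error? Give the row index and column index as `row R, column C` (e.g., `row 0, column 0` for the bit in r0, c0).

Recompute each row's even parity and compare to rp:
  r0: data parity 0, sent rp 0 → ok
  r1: data parity 0, sent rp 0 → ok
  r2: data parity 1, sent rp 0 → mismatch
Recompute each column's even parity and compare to cp:
  c0: data parity 0, sent cp 0 → ok
  c1: data parity 0, sent cp 0 → ok
  c2: data parity 0, sent cp 1 → mismatch
  c3: data parity 1, sent cp 1 → ok
Exactly one row (r2) and one column (c2) fail → the flipped bit is at their intersection.

row 2, column 2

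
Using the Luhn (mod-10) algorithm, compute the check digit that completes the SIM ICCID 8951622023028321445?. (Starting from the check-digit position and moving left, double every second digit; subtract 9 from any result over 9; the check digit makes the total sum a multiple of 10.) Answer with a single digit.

Partial digits right→left: 5 4 4 1 2 3 8 2 0 3 2 0 2 2 6 1 5 9 8
Double every second digit counting from the check-digit position (so the 1st, 3rd, 5th, ... of the partial from the right).
  doubled (with −9 where >9): 1 8 4 7 0 4 4 3 1 7 → sum 39
  kept as-is: 4 1 3 2 3 0 2 1 9 → sum 25
Total = 39 + 25 = 64.
Check digit = (10 − (64 mod 10)) mod 10 = 6.

6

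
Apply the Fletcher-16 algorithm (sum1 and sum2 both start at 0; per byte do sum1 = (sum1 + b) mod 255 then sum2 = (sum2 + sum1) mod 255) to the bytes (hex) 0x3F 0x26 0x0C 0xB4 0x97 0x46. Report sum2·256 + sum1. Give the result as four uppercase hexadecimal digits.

FD04

Running sums (mod 255):
  after byte 0 (0x3F): sum1=63, sum2=63
  after byte 1 (0x26): sum1=101, sum2=164
  after byte 2 (0x0C): sum1=113, sum2=22
  after byte 3 (0xB4): sum1=38, sum2=60
  after byte 4 (0x97): sum1=189, sum2=249
  after byte 5 (0x46): sum1=4, sum2=253
Checksum = sum2·256 + sum1 = 253·256 + 4 = 64772 = 0xFD04.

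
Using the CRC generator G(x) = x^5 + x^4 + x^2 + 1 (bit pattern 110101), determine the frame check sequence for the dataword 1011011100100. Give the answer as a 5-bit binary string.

00001

Append 5 zeros: 101101110010000000. Divide by 110101 (XOR where the leading bit is 1):
  pos 0: 101101 XOR 110101 = 011000
  pos 1: 110001 XOR 110101 = 000100
  pos 4: 100100 XOR 110101 = 010001
  pos 5: 100011 XOR 110101 = 010110
  pos 6: 101100 XOR 110101 = 011001
  pos 7: 110010 XOR 110101 = 000111
  pos 10: 111000 XOR 110101 = 001101
  pos 12: 110100 XOR 110101 = 000001
Remainder (last 5 bits) = 00001. This is the CRC / FCS.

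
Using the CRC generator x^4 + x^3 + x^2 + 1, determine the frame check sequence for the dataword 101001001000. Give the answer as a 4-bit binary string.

0101

Append 4 zeros: 1010010010000000. Divide by 11101 (XOR where the leading bit is 1):
  pos 0: 10100 XOR 11101 = 01001
  pos 1: 10011 XOR 11101 = 01110
  pos 2: 11100 XOR 11101 = 00001
  pos 6: 10100 XOR 11101 = 01001
  pos 7: 10010 XOR 11101 = 01111
  pos 8: 11110 XOR 11101 = 00011
  pos 11: 11000 XOR 11101 = 00101
Remainder (last 4 bits) = 0101. This is the CRC / FCS.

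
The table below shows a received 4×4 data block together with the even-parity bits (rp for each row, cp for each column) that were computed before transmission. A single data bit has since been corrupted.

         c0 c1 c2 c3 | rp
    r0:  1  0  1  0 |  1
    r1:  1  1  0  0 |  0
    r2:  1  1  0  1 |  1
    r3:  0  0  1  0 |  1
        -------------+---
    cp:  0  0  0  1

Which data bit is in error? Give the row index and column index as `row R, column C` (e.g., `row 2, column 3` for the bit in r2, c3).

Recompute each row's even parity and compare to rp:
  r0: data parity 0, sent rp 1 → mismatch
  r1: data parity 0, sent rp 0 → ok
  r2: data parity 1, sent rp 1 → ok
  r3: data parity 1, sent rp 1 → ok
Recompute each column's even parity and compare to cp:
  c0: data parity 1, sent cp 0 → mismatch
  c1: data parity 0, sent cp 0 → ok
  c2: data parity 0, sent cp 0 → ok
  c3: data parity 1, sent cp 1 → ok
Exactly one row (r0) and one column (c0) fail → the flipped bit is at their intersection.

row 0, column 0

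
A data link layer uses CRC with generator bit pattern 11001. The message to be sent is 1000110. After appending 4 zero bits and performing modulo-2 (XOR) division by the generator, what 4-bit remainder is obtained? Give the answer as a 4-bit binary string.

Append 4 zeros: 10001100000. Divide by 11001 (XOR where the leading bit is 1):
  pos 0: 10001 XOR 11001 = 01000
  pos 1: 10001 XOR 11001 = 01000
  pos 2: 10000 XOR 11001 = 01001
  pos 3: 10010 XOR 11001 = 01011
  pos 4: 10110 XOR 11001 = 01111
  pos 5: 11110 XOR 11001 = 00111
Remainder (last 4 bits) = 1110. This is the CRC / FCS.

1110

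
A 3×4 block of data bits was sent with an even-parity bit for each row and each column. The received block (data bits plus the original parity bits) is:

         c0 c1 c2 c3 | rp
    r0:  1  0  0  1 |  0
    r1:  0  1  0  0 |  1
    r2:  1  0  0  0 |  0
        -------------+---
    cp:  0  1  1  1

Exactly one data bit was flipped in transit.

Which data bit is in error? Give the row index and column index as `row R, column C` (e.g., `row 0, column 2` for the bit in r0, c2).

Recompute each row's even parity and compare to rp:
  r0: data parity 0, sent rp 0 → ok
  r1: data parity 1, sent rp 1 → ok
  r2: data parity 1, sent rp 0 → mismatch
Recompute each column's even parity and compare to cp:
  c0: data parity 0, sent cp 0 → ok
  c1: data parity 1, sent cp 1 → ok
  c2: data parity 0, sent cp 1 → mismatch
  c3: data parity 1, sent cp 1 → ok
Exactly one row (r2) and one column (c2) fail → the flipped bit is at their intersection.

row 2, column 2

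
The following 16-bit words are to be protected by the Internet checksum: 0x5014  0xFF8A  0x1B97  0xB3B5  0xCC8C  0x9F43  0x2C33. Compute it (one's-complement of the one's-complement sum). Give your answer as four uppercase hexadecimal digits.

One's-complement addition (fold any carry out of bit 15 back into bit 0):
  0x5014 + 0xFF8A = 0x14F9E → wrap carry → 0x4F9F
  0x4F9F + 0x1B97 = 0x06B36
  0x6B36 + 0xB3B5 = 0x11EEB → wrap carry → 0x1EEC
  0x1EEC + 0xCC8C = 0x0EB78
  0xEB78 + 0x9F43 = 0x18ABB → wrap carry → 0x8ABC
  0x8ABC + 0x2C33 = 0x0B6EF
One's-complement sum = 0xB6EF.
Checksum = ~0xB6EF & 0xFFFF = 0x4910.

4910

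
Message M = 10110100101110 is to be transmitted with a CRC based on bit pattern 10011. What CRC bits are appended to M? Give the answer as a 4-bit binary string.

Append 4 zeros: 101101001011100000. Divide by 10011 (XOR where the leading bit is 1):
  pos 0: 10110 XOR 10011 = 00101
  pos 2: 10110 XOR 10011 = 00101
  pos 4: 10101 XOR 10011 = 00110
  pos 6: 11001 XOR 10011 = 01010
  pos 7: 10101 XOR 10011 = 00110
  pos 9: 11010 XOR 10011 = 01001
  pos 10: 10010 XOR 10011 = 00001
Remainder (last 4 bits) = 1000. This is the CRC / FCS.

1000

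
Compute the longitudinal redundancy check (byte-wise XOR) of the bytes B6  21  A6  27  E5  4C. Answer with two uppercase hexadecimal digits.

BF

XOR the bytes together:
  start with 0xB6
  0xB6 ⊕ 0x21 = 0x97
  0x97 ⊕ 0xA6 = 0x31
  0x31 ⊕ 0x27 = 0x16
  0x16 ⊕ 0xE5 = 0xF3
  0xF3 ⊕ 0x4C = 0xBF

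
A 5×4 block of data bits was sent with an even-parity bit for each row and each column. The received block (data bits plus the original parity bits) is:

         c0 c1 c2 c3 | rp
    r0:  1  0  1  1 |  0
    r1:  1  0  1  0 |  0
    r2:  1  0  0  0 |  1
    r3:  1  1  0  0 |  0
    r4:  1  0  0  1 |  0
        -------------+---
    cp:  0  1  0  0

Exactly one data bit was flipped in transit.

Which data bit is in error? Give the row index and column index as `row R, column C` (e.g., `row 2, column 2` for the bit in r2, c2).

Recompute each row's even parity and compare to rp:
  r0: data parity 1, sent rp 0 → mismatch
  r1: data parity 0, sent rp 0 → ok
  r2: data parity 1, sent rp 1 → ok
  r3: data parity 0, sent rp 0 → ok
  r4: data parity 0, sent rp 0 → ok
Recompute each column's even parity and compare to cp:
  c0: data parity 1, sent cp 0 → mismatch
  c1: data parity 1, sent cp 1 → ok
  c2: data parity 0, sent cp 0 → ok
  c3: data parity 0, sent cp 0 → ok
Exactly one row (r0) and one column (c0) fail → the flipped bit is at their intersection.

row 0, column 0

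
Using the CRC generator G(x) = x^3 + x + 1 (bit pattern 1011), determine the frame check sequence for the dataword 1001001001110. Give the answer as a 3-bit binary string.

Append 3 zeros: 1001001001110000. Divide by 1011 (XOR where the leading bit is 1):
  pos 0: 1001 XOR 1011 = 0010
  pos 2: 1000 XOR 1011 = 0011
  pos 4: 1110 XOR 1011 = 0101
  pos 5: 1010 XOR 1011 = 0001
  pos 8: 1111 XOR 1011 = 0100
  pos 9: 1000 XOR 1011 = 0011
  pos 11: 1100 XOR 1011 = 0111
  pos 12: 1110 XOR 1011 = 0101
Remainder (last 3 bits) = 101. This is the CRC / FCS.

101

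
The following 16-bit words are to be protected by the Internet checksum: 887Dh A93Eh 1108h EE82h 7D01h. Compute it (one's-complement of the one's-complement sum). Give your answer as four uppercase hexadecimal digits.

One's-complement addition (fold any carry out of bit 15 back into bit 0):
  0x887D + 0xA93E = 0x131BB → wrap carry → 0x31BC
  0x31BC + 0x1108 = 0x042C4
  0x42C4 + 0xEE82 = 0x13146 → wrap carry → 0x3147
  0x3147 + 0x7D01 = 0x0AE48
One's-complement sum = 0xAE48.
Checksum = ~0xAE48 & 0xFFFF = 0x51B7.

51B7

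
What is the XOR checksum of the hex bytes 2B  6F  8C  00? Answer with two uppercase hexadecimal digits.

C8

XOR the bytes together:
  start with 0x2B
  0x2B ⊕ 0x6F = 0x44
  0x44 ⊕ 0x8C = 0xC8
  0xC8 ⊕ 0x00 = 0xC8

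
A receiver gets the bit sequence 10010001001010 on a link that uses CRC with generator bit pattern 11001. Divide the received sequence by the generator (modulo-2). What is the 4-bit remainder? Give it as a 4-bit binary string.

Modulo-2 division of 10010001001010 by 11001:
  pos 0: 10010 XOR 11001 = 01011
  pos 1: 10110 XOR 11001 = 01111
  pos 2: 11110 XOR 11001 = 00111
  pos 4: 11110 XOR 11001 = 00111
  pos 6: 11101 XOR 11001 = 00100
  pos 8: 10001 XOR 11001 = 01000
  pos 9: 10000 XOR 11001 = 01001
Remainder = 1001 (nonzero — an error is detected).

1001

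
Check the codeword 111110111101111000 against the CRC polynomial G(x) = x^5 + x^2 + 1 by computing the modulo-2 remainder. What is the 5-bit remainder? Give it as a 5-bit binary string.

Modulo-2 division of 111110111101111000 by 100101:
  pos 0: 111110 XOR 100101 = 011011
  pos 1: 110111 XOR 100101 = 010010
  pos 2: 100101 XOR 100101 = 000000
  pos 8: 110111 XOR 100101 = 010010
  pos 9: 100101 XOR 100101 = 000000
Remainder = 00000 (zero — the frame passes the CRC check).

00000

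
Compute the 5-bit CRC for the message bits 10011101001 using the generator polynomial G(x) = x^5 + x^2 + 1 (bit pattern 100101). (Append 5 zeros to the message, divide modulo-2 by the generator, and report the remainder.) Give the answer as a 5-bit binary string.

Append 5 zeros: 1001110100100000. Divide by 100101 (XOR where the leading bit is 1):
  pos 0: 100111 XOR 100101 = 000010
  pos 4: 100100 XOR 100101 = 000001
  pos 9: 110000 XOR 100101 = 010101
  pos 10: 101010 XOR 100101 = 001111
Remainder (last 5 bits) = 01111. This is the CRC / FCS.

01111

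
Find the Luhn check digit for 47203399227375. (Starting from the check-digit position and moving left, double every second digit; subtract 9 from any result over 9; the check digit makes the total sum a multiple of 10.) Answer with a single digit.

5

Partial digits right→left: 5 7 3 7 2 2 9 9 3 3 0 2 7 4
Double every second digit counting from the check-digit position (so the 1st, 3rd, 5th, ... of the partial from the right).
  doubled (with −9 where >9): 1 6 4 9 6 0 5 → sum 31
  kept as-is: 7 7 2 9 3 2 4 → sum 34
Total = 31 + 34 = 65.
Check digit = (10 − (65 mod 10)) mod 10 = 5.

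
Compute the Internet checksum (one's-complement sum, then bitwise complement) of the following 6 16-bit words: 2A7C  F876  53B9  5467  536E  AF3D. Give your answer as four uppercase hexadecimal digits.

3240

One's-complement addition (fold any carry out of bit 15 back into bit 0):
  0x2A7C + 0xF876 = 0x122F2 → wrap carry → 0x22F3
  0x22F3 + 0x53B9 = 0x076AC
  0x76AC + 0x5467 = 0x0CB13
  0xCB13 + 0x536E = 0x11E81 → wrap carry → 0x1E82
  0x1E82 + 0xAF3D = 0x0CDBF
One's-complement sum = 0xCDBF.
Checksum = ~0xCDBF & 0xFFFF = 0x3240.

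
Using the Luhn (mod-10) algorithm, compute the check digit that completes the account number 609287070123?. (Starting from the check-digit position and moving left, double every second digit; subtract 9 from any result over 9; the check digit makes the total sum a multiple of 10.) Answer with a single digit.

Partial digits right→left: 3 2 1 0 7 0 7 8 2 9 0 6
Double every second digit counting from the check-digit position (so the 1st, 3rd, 5th, ... of the partial from the right).
  doubled (with −9 where >9): 6 2 5 5 4 0 → sum 22
  kept as-is: 2 0 0 8 9 6 → sum 25
Total = 22 + 25 = 47.
Check digit = (10 − (47 mod 10)) mod 10 = 3.

3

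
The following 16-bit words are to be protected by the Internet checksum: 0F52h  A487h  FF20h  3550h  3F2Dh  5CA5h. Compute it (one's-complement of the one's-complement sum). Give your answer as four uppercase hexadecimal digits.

7BE2

One's-complement addition (fold any carry out of bit 15 back into bit 0):
  0x0F52 + 0xA487 = 0x0B3D9
  0xB3D9 + 0xFF20 = 0x1B2F9 → wrap carry → 0xB2FA
  0xB2FA + 0x3550 = 0x0E84A
  0xE84A + 0x3F2D = 0x12777 → wrap carry → 0x2778
  0x2778 + 0x5CA5 = 0x0841D
One's-complement sum = 0x841D.
Checksum = ~0x841D & 0xFFFF = 0x7BE2.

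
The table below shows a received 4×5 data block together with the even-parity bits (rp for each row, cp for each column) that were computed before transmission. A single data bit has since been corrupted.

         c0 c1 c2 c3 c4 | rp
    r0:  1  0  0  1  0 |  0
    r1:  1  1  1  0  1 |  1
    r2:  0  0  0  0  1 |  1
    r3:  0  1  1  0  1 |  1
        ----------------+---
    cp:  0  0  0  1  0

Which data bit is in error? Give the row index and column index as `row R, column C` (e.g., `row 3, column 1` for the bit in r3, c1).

Recompute each row's even parity and compare to rp:
  r0: data parity 0, sent rp 0 → ok
  r1: data parity 0, sent rp 1 → mismatch
  r2: data parity 1, sent rp 1 → ok
  r3: data parity 1, sent rp 1 → ok
Recompute each column's even parity and compare to cp:
  c0: data parity 0, sent cp 0 → ok
  c1: data parity 0, sent cp 0 → ok
  c2: data parity 0, sent cp 0 → ok
  c3: data parity 1, sent cp 1 → ok
  c4: data parity 1, sent cp 0 → mismatch
Exactly one row (r1) and one column (c4) fail → the flipped bit is at their intersection.

row 1, column 4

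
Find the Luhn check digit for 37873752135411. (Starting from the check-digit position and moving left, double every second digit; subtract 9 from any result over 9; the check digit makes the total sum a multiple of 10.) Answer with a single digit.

Partial digits right→left: 1 1 4 5 3 1 2 5 7 3 7 8 7 3
Double every second digit counting from the check-digit position (so the 1st, 3rd, 5th, ... of the partial from the right).
  doubled (with −9 where >9): 2 8 6 4 5 5 5 → sum 35
  kept as-is: 1 5 1 5 3 8 3 → sum 26
Total = 35 + 26 = 61.
Check digit = (10 − (61 mod 10)) mod 10 = 9.

9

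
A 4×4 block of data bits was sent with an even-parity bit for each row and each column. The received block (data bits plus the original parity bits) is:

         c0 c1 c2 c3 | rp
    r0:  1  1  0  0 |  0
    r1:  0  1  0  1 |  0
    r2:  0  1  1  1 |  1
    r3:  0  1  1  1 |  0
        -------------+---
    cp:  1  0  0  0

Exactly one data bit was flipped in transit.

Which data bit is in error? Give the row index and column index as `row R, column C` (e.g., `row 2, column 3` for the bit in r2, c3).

Recompute each row's even parity and compare to rp:
  r0: data parity 0, sent rp 0 → ok
  r1: data parity 0, sent rp 0 → ok
  r2: data parity 1, sent rp 1 → ok
  r3: data parity 1, sent rp 0 → mismatch
Recompute each column's even parity and compare to cp:
  c0: data parity 1, sent cp 1 → ok
  c1: data parity 0, sent cp 0 → ok
  c2: data parity 0, sent cp 0 → ok
  c3: data parity 1, sent cp 0 → mismatch
Exactly one row (r3) and one column (c3) fail → the flipped bit is at their intersection.

row 3, column 3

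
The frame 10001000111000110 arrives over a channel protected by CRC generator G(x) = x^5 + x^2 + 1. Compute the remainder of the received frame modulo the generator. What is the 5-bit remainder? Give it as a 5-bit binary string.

00000

Modulo-2 division of 10001000111000110 by 100101:
  pos 0: 100010 XOR 100101 = 000111
  pos 3: 111001 XOR 100101 = 011100
  pos 4: 111001 XOR 100101 = 011100
  pos 5: 111001 XOR 100101 = 011100
  pos 6: 111000 XOR 100101 = 011101
  pos 7: 111010 XOR 100101 = 011111
  pos 8: 111110 XOR 100101 = 011011
  pos 9: 110111 XOR 100101 = 010010
  pos 10: 100101 XOR 100101 = 000000
Remainder = 00000 (zero — the frame passes the CRC check).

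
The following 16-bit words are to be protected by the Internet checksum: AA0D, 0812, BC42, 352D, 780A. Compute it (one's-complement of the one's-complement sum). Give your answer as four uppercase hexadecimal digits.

One's-complement addition (fold any carry out of bit 15 back into bit 0):
  0xAA0D + 0x0812 = 0x0B21F
  0xB21F + 0xBC42 = 0x16E61 → wrap carry → 0x6E62
  0x6E62 + 0x352D = 0x0A38F
  0xA38F + 0x780A = 0x11B99 → wrap carry → 0x1B9A
One's-complement sum = 0x1B9A.
Checksum = ~0x1B9A & 0xFFFF = 0xE465.

E465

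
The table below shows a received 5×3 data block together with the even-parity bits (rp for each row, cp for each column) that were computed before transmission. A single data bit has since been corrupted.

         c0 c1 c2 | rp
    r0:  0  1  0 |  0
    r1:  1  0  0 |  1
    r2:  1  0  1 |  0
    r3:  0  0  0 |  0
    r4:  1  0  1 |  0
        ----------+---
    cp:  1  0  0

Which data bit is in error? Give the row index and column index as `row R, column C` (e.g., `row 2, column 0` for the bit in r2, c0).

row 0, column 1

Recompute each row's even parity and compare to rp:
  r0: data parity 1, sent rp 0 → mismatch
  r1: data parity 1, sent rp 1 → ok
  r2: data parity 0, sent rp 0 → ok
  r3: data parity 0, sent rp 0 → ok
  r4: data parity 0, sent rp 0 → ok
Recompute each column's even parity and compare to cp:
  c0: data parity 1, sent cp 1 → ok
  c1: data parity 1, sent cp 0 → mismatch
  c2: data parity 0, sent cp 0 → ok
Exactly one row (r0) and one column (c1) fail → the flipped bit is at their intersection.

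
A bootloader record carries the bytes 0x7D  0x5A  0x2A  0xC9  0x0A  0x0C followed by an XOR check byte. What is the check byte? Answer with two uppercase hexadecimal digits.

XOR the bytes together:
  start with 0x7D
  0x7D ⊕ 0x5A = 0x27
  0x27 ⊕ 0x2A = 0x0D
  0x0D ⊕ 0xC9 = 0xC4
  0xC4 ⊕ 0x0A = 0xCE
  0xCE ⊕ 0x0C = 0xC2

C2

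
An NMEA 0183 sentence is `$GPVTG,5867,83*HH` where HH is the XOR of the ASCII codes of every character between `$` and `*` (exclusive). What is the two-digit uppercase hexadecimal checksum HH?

55

XOR the ASCII codes of the payload characters:
  'G' = 0x47 → acc = 0x47
  'P' = 0x50 → acc = 0x17
  'V' = 0x56 → acc = 0x41
  'T' = 0x54 → acc = 0x15
  'G' = 0x47 → acc = 0x52
  ',' = 0x2C → acc = 0x7E
  '5' = 0x35 → acc = 0x4B
  '8' = 0x38 → acc = 0x73
  '6' = 0x36 → acc = 0x45
  '7' = 0x37 → acc = 0x72
  ',' = 0x2C → acc = 0x5E
  '8' = 0x38 → acc = 0x66
  '3' = 0x33 → acc = 0x55
Checksum = 0x55.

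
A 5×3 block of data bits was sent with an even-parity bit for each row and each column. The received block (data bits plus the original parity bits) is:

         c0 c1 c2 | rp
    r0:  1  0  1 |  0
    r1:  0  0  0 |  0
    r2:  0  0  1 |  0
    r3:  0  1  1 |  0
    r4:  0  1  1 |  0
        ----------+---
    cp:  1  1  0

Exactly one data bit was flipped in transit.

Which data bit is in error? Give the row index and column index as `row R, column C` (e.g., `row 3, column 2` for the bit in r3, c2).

row 2, column 1

Recompute each row's even parity and compare to rp:
  r0: data parity 0, sent rp 0 → ok
  r1: data parity 0, sent rp 0 → ok
  r2: data parity 1, sent rp 0 → mismatch
  r3: data parity 0, sent rp 0 → ok
  r4: data parity 0, sent rp 0 → ok
Recompute each column's even parity and compare to cp:
  c0: data parity 1, sent cp 1 → ok
  c1: data parity 0, sent cp 1 → mismatch
  c2: data parity 0, sent cp 0 → ok
Exactly one row (r2) and one column (c1) fail → the flipped bit is at their intersection.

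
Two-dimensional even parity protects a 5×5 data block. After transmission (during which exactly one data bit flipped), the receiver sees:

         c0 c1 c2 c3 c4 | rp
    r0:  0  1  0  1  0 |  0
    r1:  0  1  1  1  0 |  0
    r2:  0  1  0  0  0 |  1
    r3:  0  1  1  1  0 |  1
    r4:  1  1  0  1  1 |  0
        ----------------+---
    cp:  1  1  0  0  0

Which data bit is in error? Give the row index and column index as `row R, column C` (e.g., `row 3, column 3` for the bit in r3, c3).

row 1, column 4

Recompute each row's even parity and compare to rp:
  r0: data parity 0, sent rp 0 → ok
  r1: data parity 1, sent rp 0 → mismatch
  r2: data parity 1, sent rp 1 → ok
  r3: data parity 1, sent rp 1 → ok
  r4: data parity 0, sent rp 0 → ok
Recompute each column's even parity and compare to cp:
  c0: data parity 1, sent cp 1 → ok
  c1: data parity 1, sent cp 1 → ok
  c2: data parity 0, sent cp 0 → ok
  c3: data parity 0, sent cp 0 → ok
  c4: data parity 1, sent cp 0 → mismatch
Exactly one row (r1) and one column (c4) fail → the flipped bit is at their intersection.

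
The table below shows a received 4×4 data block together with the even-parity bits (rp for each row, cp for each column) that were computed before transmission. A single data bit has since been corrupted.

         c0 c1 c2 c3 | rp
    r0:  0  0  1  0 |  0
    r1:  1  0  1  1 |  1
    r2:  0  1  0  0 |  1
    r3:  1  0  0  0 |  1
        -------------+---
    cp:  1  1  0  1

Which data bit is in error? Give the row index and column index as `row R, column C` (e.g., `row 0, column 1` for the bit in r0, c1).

Recompute each row's even parity and compare to rp:
  r0: data parity 1, sent rp 0 → mismatch
  r1: data parity 1, sent rp 1 → ok
  r2: data parity 1, sent rp 1 → ok
  r3: data parity 1, sent rp 1 → ok
Recompute each column's even parity and compare to cp:
  c0: data parity 0, sent cp 1 → mismatch
  c1: data parity 1, sent cp 1 → ok
  c2: data parity 0, sent cp 0 → ok
  c3: data parity 1, sent cp 1 → ok
Exactly one row (r0) and one column (c0) fail → the flipped bit is at their intersection.

row 0, column 0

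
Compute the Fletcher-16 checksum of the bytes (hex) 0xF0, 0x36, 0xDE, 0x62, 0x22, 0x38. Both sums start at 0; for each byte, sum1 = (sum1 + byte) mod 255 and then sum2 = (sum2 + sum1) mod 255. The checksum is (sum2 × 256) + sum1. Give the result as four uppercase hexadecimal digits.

D3C2

Running sums (mod 255):
  after byte 0 (0xF0): sum1=240, sum2=240
  after byte 1 (0x36): sum1=39, sum2=24
  after byte 2 (0xDE): sum1=6, sum2=30
  after byte 3 (0x62): sum1=104, sum2=134
  after byte 4 (0x22): sum1=138, sum2=17
  after byte 5 (0x38): sum1=194, sum2=211
Checksum = sum2·256 + sum1 = 211·256 + 194 = 54210 = 0xD3C2.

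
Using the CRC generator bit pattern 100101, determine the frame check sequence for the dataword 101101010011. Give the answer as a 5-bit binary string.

01000

Append 5 zeros: 10110101001100000. Divide by 100101 (XOR where the leading bit is 1):
  pos 0: 101101 XOR 100101 = 001000
  pos 2: 100001 XOR 100101 = 000100
  pos 5: 100001 XOR 100101 = 000100
  pos 8: 100100 XOR 100101 = 000001
Remainder (last 5 bits) = 01000. This is the CRC / FCS.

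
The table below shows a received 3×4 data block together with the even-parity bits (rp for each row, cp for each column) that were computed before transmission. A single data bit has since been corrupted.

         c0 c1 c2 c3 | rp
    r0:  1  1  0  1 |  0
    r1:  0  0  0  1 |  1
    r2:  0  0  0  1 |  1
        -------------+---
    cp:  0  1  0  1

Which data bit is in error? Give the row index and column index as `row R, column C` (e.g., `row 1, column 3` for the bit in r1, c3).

Recompute each row's even parity and compare to rp:
  r0: data parity 1, sent rp 0 → mismatch
  r1: data parity 1, sent rp 1 → ok
  r2: data parity 1, sent rp 1 → ok
Recompute each column's even parity and compare to cp:
  c0: data parity 1, sent cp 0 → mismatch
  c1: data parity 1, sent cp 1 → ok
  c2: data parity 0, sent cp 0 → ok
  c3: data parity 1, sent cp 1 → ok
Exactly one row (r0) and one column (c0) fail → the flipped bit is at their intersection.

row 0, column 0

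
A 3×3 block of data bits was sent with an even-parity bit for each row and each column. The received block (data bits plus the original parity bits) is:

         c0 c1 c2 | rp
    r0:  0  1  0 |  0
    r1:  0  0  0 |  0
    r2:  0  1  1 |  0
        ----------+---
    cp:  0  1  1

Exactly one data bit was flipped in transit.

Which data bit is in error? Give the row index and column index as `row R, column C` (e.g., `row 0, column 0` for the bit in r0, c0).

Recompute each row's even parity and compare to rp:
  r0: data parity 1, sent rp 0 → mismatch
  r1: data parity 0, sent rp 0 → ok
  r2: data parity 0, sent rp 0 → ok
Recompute each column's even parity and compare to cp:
  c0: data parity 0, sent cp 0 → ok
  c1: data parity 0, sent cp 1 → mismatch
  c2: data parity 1, sent cp 1 → ok
Exactly one row (r0) and one column (c1) fail → the flipped bit is at their intersection.

row 0, column 1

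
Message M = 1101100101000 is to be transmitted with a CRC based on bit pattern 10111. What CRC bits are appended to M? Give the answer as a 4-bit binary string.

0110

Append 4 zeros: 11011001010000000. Divide by 10111 (XOR where the leading bit is 1):
  pos 0: 11011 XOR 10111 = 01100
  pos 1: 11000 XOR 10111 = 01111
  pos 2: 11110 XOR 10111 = 01001
  pos 3: 10011 XOR 10111 = 00100
  pos 5: 10001 XOR 10111 = 00110
  pos 7: 11000 XOR 10111 = 01111
  pos 8: 11110 XOR 10111 = 01001
  pos 9: 10010 XOR 10111 = 00101
  pos 11: 10100 XOR 10111 = 00011
Remainder (last 4 bits) = 0110. This is the CRC / FCS.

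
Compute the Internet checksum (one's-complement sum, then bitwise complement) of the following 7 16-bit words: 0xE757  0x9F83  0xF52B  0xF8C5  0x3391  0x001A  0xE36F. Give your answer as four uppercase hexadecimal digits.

7417

One's-complement addition (fold any carry out of bit 15 back into bit 0):
  0xE757 + 0x9F83 = 0x186DA → wrap carry → 0x86DB
  0x86DB + 0xF52B = 0x17C06 → wrap carry → 0x7C07
  0x7C07 + 0xF8C5 = 0x174CC → wrap carry → 0x74CD
  0x74CD + 0x3391 = 0x0A85E
  0xA85E + 0x001A = 0x0A878
  0xA878 + 0xE36F = 0x18BE7 → wrap carry → 0x8BE8
One's-complement sum = 0x8BE8.
Checksum = ~0x8BE8 & 0xFFFF = 0x7417.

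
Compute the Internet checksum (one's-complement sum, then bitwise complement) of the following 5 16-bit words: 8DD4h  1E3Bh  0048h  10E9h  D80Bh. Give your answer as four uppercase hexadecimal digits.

6AB3

One's-complement addition (fold any carry out of bit 15 back into bit 0):
  0x8DD4 + 0x1E3B = 0x0AC0F
  0xAC0F + 0x0048 = 0x0AC57
  0xAC57 + 0x10E9 = 0x0BD40
  0xBD40 + 0xD80B = 0x1954B → wrap carry → 0x954C
One's-complement sum = 0x954C.
Checksum = ~0x954C & 0xFFFF = 0x6AB3.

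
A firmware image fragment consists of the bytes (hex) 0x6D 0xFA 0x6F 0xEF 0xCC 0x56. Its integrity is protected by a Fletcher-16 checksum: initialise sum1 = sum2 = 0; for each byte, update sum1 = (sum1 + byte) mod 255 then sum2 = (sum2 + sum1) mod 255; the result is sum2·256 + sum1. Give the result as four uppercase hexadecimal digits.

F4EA

Running sums (mod 255):
  after byte 0 (0x6D): sum1=109, sum2=109
  after byte 1 (0xFA): sum1=104, sum2=213
  after byte 2 (0x6F): sum1=215, sum2=173
  after byte 3 (0xEF): sum1=199, sum2=117
  after byte 4 (0xCC): sum1=148, sum2=10
  after byte 5 (0x56): sum1=234, sum2=244
Checksum = sum2·256 + sum1 = 244·256 + 234 = 62698 = 0xF4EA.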